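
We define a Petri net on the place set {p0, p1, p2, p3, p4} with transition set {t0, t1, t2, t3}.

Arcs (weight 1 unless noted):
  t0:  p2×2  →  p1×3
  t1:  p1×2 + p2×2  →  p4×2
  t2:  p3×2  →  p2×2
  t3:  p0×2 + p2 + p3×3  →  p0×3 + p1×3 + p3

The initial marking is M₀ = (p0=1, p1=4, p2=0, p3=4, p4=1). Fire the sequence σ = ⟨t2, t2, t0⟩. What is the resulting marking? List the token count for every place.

(p0=1, p1=7, p2=2, p3=0, p4=1)

step 1: fire t2:  (p0=1, p1=4, p2=0, p3=4, p4=1) → (p0=1, p1=4, p2=2, p3=2, p4=1)
step 2: fire t2:  (p0=1, p1=4, p2=2, p3=2, p4=1) → (p0=1, p1=4, p2=4, p3=0, p4=1)
step 3: fire t0:  (p0=1, p1=4, p2=4, p3=0, p4=1) → (p0=1, p1=7, p2=2, p3=0, p4=1)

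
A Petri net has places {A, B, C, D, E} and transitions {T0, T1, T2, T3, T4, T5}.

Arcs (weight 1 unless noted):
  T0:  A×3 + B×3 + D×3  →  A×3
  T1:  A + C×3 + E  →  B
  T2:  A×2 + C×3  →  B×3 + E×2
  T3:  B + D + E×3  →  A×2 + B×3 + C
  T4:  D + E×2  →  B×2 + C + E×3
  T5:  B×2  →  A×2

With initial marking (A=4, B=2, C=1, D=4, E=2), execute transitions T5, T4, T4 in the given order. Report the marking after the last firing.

step 1: fire T5:  (A=4, B=2, C=1, D=4, E=2) → (A=6, B=0, C=1, D=4, E=2)
step 2: fire T4:  (A=6, B=0, C=1, D=4, E=2) → (A=6, B=2, C=2, D=3, E=3)
step 3: fire T4:  (A=6, B=2, C=2, D=3, E=3) → (A=6, B=4, C=3, D=2, E=4)

(A=6, B=4, C=3, D=2, E=4)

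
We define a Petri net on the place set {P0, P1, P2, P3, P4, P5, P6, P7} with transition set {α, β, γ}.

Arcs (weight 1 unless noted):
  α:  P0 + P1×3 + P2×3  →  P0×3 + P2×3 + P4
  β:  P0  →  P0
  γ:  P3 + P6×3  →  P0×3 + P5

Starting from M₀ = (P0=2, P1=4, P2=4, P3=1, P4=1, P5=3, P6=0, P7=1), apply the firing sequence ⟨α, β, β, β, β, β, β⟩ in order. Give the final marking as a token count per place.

(P0=4, P1=1, P2=4, P3=1, P4=2, P5=3, P6=0, P7=1)

step 1: fire α:  (P0=2, P1=4, P2=4, P3=1, P4=1, P5=3, P6=0, P7=1) → (P0=4, P1=1, P2=4, P3=1, P4=2, P5=3, P6=0, P7=1)
step 2: fire β:  (P0=4, P1=1, P2=4, P3=1, P4=2, P5=3, P6=0, P7=1) → (P0=4, P1=1, P2=4, P3=1, P4=2, P5=3, P6=0, P7=1)
step 3: fire β:  (P0=4, P1=1, P2=4, P3=1, P4=2, P5=3, P6=0, P7=1) → (P0=4, P1=1, P2=4, P3=1, P4=2, P5=3, P6=0, P7=1)
step 4: fire β:  (P0=4, P1=1, P2=4, P3=1, P4=2, P5=3, P6=0, P7=1) → (P0=4, P1=1, P2=4, P3=1, P4=2, P5=3, P6=0, P7=1)
step 5: fire β:  (P0=4, P1=1, P2=4, P3=1, P4=2, P5=3, P6=0, P7=1) → (P0=4, P1=1, P2=4, P3=1, P4=2, P5=3, P6=0, P7=1)
step 6: fire β:  (P0=4, P1=1, P2=4, P3=1, P4=2, P5=3, P6=0, P7=1) → (P0=4, P1=1, P2=4, P3=1, P4=2, P5=3, P6=0, P7=1)
step 7: fire β:  (P0=4, P1=1, P2=4, P3=1, P4=2, P5=3, P6=0, P7=1) → (P0=4, P1=1, P2=4, P3=1, P4=2, P5=3, P6=0, P7=1)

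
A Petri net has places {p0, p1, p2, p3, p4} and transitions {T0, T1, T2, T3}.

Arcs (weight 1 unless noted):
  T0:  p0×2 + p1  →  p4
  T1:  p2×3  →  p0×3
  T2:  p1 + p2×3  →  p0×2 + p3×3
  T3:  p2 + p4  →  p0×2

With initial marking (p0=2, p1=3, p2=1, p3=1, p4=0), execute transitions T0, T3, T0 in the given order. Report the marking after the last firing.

(p0=0, p1=1, p2=0, p3=1, p4=1)

step 1: fire T0:  (p0=2, p1=3, p2=1, p3=1, p4=0) → (p0=0, p1=2, p2=1, p3=1, p4=1)
step 2: fire T3:  (p0=0, p1=2, p2=1, p3=1, p4=1) → (p0=2, p1=2, p2=0, p3=1, p4=0)
step 3: fire T0:  (p0=2, p1=2, p2=0, p3=1, p4=0) → (p0=0, p1=1, p2=0, p3=1, p4=1)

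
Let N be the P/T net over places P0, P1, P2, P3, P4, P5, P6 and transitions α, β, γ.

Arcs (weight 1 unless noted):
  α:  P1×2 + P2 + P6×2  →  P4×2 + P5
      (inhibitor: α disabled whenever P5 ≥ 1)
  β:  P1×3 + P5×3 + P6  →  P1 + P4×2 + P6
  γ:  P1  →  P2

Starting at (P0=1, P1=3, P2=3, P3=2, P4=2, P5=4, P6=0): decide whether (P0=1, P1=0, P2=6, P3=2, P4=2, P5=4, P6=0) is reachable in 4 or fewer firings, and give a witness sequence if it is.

step 1: fire γ:  (P0=1, P1=3, P2=3, P3=2, P4=2, P5=4, P6=0) → (P0=1, P1=2, P2=4, P3=2, P4=2, P5=4, P6=0)
step 2: fire γ:  (P0=1, P1=2, P2=4, P3=2, P4=2, P5=4, P6=0) → (P0=1, P1=1, P2=5, P3=2, P4=2, P5=4, P6=0)
step 3: fire γ:  (P0=1, P1=1, P2=5, P3=2, P4=2, P5=4, P6=0) → (P0=1, P1=0, P2=6, P3=2, P4=2, P5=4, P6=0)

YES — reachable via ⟨γ, γ, γ⟩ (3 firings)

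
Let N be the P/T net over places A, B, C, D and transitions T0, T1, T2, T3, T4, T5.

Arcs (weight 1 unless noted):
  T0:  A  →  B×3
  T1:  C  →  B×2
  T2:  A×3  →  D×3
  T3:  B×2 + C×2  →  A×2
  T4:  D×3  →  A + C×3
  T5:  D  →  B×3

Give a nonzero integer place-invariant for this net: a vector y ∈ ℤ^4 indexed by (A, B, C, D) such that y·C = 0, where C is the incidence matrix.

Incidence matrix C (rows=places, cols=transitions):
       T0   T1   T2   T3   T4   T5
    A  -1    0   -3    2    1    0
    B   3    2    0   -2    0    3
    C   0   -1    0   -2    3    0
    D   0    0    3    0   -3   -1

Candidate y = [3, 1, 2, 3]; check y·C column-wise:
  col T0: 3·-1 + 1·3 + 2·0 + 3·0 = 0
  col T1: 3·0 + 1·2 + 2·-1 + 3·0 = 0
  col T2: 3·-3 + 1·0 + 2·0 + 3·3 = 0
  col T3: 3·2 + 1·-2 + 2·-2 + 3·0 = 0
  col T4: 3·1 + 1·0 + 2·3 + 3·-3 = 0
  col T5: 3·0 + 1·3 + 2·0 + 3·-1 = 0

y = (A:3, B:1, C:2, D:3)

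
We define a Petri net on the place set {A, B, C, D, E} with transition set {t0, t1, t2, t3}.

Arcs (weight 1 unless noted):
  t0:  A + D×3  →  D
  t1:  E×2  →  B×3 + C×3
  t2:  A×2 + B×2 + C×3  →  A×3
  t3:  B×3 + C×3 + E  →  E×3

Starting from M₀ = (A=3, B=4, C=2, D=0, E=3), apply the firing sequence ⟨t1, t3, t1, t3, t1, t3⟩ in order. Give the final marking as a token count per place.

step 1: fire t1:  (A=3, B=4, C=2, D=0, E=3) → (A=3, B=7, C=5, D=0, E=1)
step 2: fire t3:  (A=3, B=7, C=5, D=0, E=1) → (A=3, B=4, C=2, D=0, E=3)
step 3: fire t1:  (A=3, B=4, C=2, D=0, E=3) → (A=3, B=7, C=5, D=0, E=1)
step 4: fire t3:  (A=3, B=7, C=5, D=0, E=1) → (A=3, B=4, C=2, D=0, E=3)
step 5: fire t1:  (A=3, B=4, C=2, D=0, E=3) → (A=3, B=7, C=5, D=0, E=1)
step 6: fire t3:  (A=3, B=7, C=5, D=0, E=1) → (A=3, B=4, C=2, D=0, E=3)

(A=3, B=4, C=2, D=0, E=3)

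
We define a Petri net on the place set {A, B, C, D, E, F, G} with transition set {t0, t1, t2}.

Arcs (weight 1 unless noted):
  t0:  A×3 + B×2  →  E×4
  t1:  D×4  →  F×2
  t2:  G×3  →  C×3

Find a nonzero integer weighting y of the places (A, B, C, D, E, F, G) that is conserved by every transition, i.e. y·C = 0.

Incidence matrix C (rows=places, cols=transitions):
       t0   t1   t2
    A  -3    0    0
    B  -2    0    0
    C   0    0    3
    D   0   -4    0
    E   4    0    0
    F   0    2    0
    G   0    0   -3

Candidate y = [2, -3, 0, 0, 0, 0, 0]; check y·C column-wise:
  col t0: 2·-3 + -3·-2 + 0·4 = 0
  col t1: 2·0 + -3·0 + 0·-4 + 0·2 = 0
  col t2: 2·0 + -3·0 + 0·3 + 0·-3 = 0

y = (A:2, B:-3, C:0, D:0, E:0, F:0, G:0)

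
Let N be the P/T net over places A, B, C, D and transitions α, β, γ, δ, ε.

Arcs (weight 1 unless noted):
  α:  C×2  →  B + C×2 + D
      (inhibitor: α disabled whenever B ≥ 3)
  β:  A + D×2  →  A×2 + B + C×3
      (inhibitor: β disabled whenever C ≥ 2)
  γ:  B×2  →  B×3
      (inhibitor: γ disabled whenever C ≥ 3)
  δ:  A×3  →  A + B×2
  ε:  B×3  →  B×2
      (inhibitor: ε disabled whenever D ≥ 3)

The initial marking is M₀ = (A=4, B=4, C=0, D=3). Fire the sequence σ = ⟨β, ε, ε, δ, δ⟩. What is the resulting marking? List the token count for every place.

(A=1, B=7, C=3, D=1)

step 1: fire β:  (A=4, B=4, C=0, D=3) → (A=5, B=5, C=3, D=1)
step 2: fire ε:  (A=5, B=5, C=3, D=1) → (A=5, B=4, C=3, D=1)
step 3: fire ε:  (A=5, B=4, C=3, D=1) → (A=5, B=3, C=3, D=1)
step 4: fire δ:  (A=5, B=3, C=3, D=1) → (A=3, B=5, C=3, D=1)
step 5: fire δ:  (A=3, B=5, C=3, D=1) → (A=1, B=7, C=3, D=1)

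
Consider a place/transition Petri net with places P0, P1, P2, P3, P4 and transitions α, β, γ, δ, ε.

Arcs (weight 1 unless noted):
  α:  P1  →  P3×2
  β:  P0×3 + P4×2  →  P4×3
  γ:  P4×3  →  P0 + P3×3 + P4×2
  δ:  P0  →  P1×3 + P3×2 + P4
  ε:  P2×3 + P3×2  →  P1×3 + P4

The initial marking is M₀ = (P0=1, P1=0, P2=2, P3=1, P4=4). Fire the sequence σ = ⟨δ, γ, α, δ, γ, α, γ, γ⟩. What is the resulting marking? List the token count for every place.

(P0=3, P1=4, P2=2, P3=21, P4=2)

step 1: fire δ:  (P0=1, P1=0, P2=2, P3=1, P4=4) → (P0=0, P1=3, P2=2, P3=3, P4=5)
step 2: fire γ:  (P0=0, P1=3, P2=2, P3=3, P4=5) → (P0=1, P1=3, P2=2, P3=6, P4=4)
step 3: fire α:  (P0=1, P1=3, P2=2, P3=6, P4=4) → (P0=1, P1=2, P2=2, P3=8, P4=4)
step 4: fire δ:  (P0=1, P1=2, P2=2, P3=8, P4=4) → (P0=0, P1=5, P2=2, P3=10, P4=5)
step 5: fire γ:  (P0=0, P1=5, P2=2, P3=10, P4=5) → (P0=1, P1=5, P2=2, P3=13, P4=4)
step 6: fire α:  (P0=1, P1=5, P2=2, P3=13, P4=4) → (P0=1, P1=4, P2=2, P3=15, P4=4)
step 7: fire γ:  (P0=1, P1=4, P2=2, P3=15, P4=4) → (P0=2, P1=4, P2=2, P3=18, P4=3)
step 8: fire γ:  (P0=2, P1=4, P2=2, P3=18, P4=3) → (P0=3, P1=4, P2=2, P3=21, P4=2)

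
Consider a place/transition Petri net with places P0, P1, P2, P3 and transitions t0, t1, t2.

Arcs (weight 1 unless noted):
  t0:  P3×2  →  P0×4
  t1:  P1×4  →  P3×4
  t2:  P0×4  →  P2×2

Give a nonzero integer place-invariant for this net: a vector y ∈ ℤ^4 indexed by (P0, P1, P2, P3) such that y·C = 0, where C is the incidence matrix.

y = (P0:1, P1:2, P2:2, P3:2)

Incidence matrix C (rows=places, cols=transitions):
       t0   t1   t2
   P0   4    0   -4
   P1   0   -4    0
   P2   0    0    2
   P3  -2    4    0

Candidate y = [1, 2, 2, 2]; check y·C column-wise:
  col t0: 1·4 + 2·0 + 2·0 + 2·-2 = 0
  col t1: 1·0 + 2·-4 + 2·0 + 2·4 = 0
  col t2: 1·-4 + 2·0 + 2·2 + 2·0 = 0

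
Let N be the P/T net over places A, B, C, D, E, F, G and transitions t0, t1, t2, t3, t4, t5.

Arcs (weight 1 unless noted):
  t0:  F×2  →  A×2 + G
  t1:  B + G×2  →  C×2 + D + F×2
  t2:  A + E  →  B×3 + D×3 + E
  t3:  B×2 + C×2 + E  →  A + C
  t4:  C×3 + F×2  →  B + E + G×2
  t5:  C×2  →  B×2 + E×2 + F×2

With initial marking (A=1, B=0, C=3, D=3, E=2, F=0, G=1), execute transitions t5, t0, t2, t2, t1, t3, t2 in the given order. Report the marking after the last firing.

(A=1, B=8, C=2, D=13, E=3, F=2, G=0)

step 1: fire t5:  (A=1, B=0, C=3, D=3, E=2, F=0, G=1) → (A=1, B=2, C=1, D=3, E=4, F=2, G=1)
step 2: fire t0:  (A=1, B=2, C=1, D=3, E=4, F=2, G=1) → (A=3, B=2, C=1, D=3, E=4, F=0, G=2)
step 3: fire t2:  (A=3, B=2, C=1, D=3, E=4, F=0, G=2) → (A=2, B=5, C=1, D=6, E=4, F=0, G=2)
step 4: fire t2:  (A=2, B=5, C=1, D=6, E=4, F=0, G=2) → (A=1, B=8, C=1, D=9, E=4, F=0, G=2)
step 5: fire t1:  (A=1, B=8, C=1, D=9, E=4, F=0, G=2) → (A=1, B=7, C=3, D=10, E=4, F=2, G=0)
step 6: fire t3:  (A=1, B=7, C=3, D=10, E=4, F=2, G=0) → (A=2, B=5, C=2, D=10, E=3, F=2, G=0)
step 7: fire t2:  (A=2, B=5, C=2, D=10, E=3, F=2, G=0) → (A=1, B=8, C=2, D=13, E=3, F=2, G=0)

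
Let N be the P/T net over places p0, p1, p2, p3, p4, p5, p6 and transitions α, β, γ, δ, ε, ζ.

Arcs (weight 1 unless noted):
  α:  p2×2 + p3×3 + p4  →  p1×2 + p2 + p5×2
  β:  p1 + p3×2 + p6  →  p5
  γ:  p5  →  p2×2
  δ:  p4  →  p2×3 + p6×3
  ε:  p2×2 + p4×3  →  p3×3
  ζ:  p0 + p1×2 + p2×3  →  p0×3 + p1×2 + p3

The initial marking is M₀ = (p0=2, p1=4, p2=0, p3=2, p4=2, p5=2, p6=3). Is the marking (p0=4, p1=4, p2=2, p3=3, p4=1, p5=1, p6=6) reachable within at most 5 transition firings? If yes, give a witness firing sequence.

YES — reachable via ⟨γ, δ, ζ⟩ (3 firings)

step 1: fire γ:  (p0=2, p1=4, p2=0, p3=2, p4=2, p5=2, p6=3) → (p0=2, p1=4, p2=2, p3=2, p4=2, p5=1, p6=3)
step 2: fire δ:  (p0=2, p1=4, p2=2, p3=2, p4=2, p5=1, p6=3) → (p0=2, p1=4, p2=5, p3=2, p4=1, p5=1, p6=6)
step 3: fire ζ:  (p0=2, p1=4, p2=5, p3=2, p4=1, p5=1, p6=6) → (p0=4, p1=4, p2=2, p3=3, p4=1, p5=1, p6=6)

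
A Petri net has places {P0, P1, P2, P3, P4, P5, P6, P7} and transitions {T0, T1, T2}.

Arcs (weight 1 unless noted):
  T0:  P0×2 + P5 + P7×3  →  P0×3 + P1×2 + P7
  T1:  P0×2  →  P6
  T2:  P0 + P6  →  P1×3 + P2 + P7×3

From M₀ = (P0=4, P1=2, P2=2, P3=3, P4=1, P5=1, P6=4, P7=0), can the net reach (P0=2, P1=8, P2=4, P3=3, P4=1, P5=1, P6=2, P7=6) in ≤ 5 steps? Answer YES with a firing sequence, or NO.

YES — reachable via ⟨T2, T2⟩ (2 firings)

step 1: fire T2:  (P0=4, P1=2, P2=2, P3=3, P4=1, P5=1, P6=4, P7=0) → (P0=3, P1=5, P2=3, P3=3, P4=1, P5=1, P6=3, P7=3)
step 2: fire T2:  (P0=3, P1=5, P2=3, P3=3, P4=1, P5=1, P6=3, P7=3) → (P0=2, P1=8, P2=4, P3=3, P4=1, P5=1, P6=2, P7=6)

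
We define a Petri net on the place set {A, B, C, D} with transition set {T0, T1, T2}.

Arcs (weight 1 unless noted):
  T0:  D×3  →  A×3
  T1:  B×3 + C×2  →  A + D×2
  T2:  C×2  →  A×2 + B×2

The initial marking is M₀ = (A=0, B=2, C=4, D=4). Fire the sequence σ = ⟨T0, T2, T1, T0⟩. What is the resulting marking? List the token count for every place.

step 1: fire T0:  (A=0, B=2, C=4, D=4) → (A=3, B=2, C=4, D=1)
step 2: fire T2:  (A=3, B=2, C=4, D=1) → (A=5, B=4, C=2, D=1)
step 3: fire T1:  (A=5, B=4, C=2, D=1) → (A=6, B=1, C=0, D=3)
step 4: fire T0:  (A=6, B=1, C=0, D=3) → (A=9, B=1, C=0, D=0)

(A=9, B=1, C=0, D=0)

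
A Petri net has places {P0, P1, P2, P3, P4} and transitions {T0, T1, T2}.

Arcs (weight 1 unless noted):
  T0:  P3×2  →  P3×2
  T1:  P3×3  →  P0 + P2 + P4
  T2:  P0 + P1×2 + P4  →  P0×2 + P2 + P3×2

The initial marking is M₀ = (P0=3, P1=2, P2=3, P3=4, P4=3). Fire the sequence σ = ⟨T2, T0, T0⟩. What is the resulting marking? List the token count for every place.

(P0=4, P1=0, P2=4, P3=6, P4=2)

step 1: fire T2:  (P0=3, P1=2, P2=3, P3=4, P4=3) → (P0=4, P1=0, P2=4, P3=6, P4=2)
step 2: fire T0:  (P0=4, P1=0, P2=4, P3=6, P4=2) → (P0=4, P1=0, P2=4, P3=6, P4=2)
step 3: fire T0:  (P0=4, P1=0, P2=4, P3=6, P4=2) → (P0=4, P1=0, P2=4, P3=6, P4=2)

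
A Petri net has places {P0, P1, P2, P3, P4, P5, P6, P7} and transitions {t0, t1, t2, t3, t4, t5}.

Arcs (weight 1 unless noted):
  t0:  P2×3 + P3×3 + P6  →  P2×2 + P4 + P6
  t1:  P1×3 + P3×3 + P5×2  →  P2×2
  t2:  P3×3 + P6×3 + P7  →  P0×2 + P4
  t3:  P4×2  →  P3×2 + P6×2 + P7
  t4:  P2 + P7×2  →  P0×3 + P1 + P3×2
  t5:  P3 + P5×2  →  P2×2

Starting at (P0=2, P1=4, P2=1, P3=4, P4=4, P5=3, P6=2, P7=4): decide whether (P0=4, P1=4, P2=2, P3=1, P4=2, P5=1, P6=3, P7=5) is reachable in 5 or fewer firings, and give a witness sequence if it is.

step 1: fire t3:  (P0=2, P1=4, P2=1, P3=4, P4=4, P5=3, P6=2, P7=4) → (P0=2, P1=4, P2=1, P3=6, P4=2, P5=3, P6=4, P7=5)
step 2: fire t2:  (P0=2, P1=4, P2=1, P3=6, P4=2, P5=3, P6=4, P7=5) → (P0=4, P1=4, P2=1, P3=3, P4=3, P5=3, P6=1, P7=4)
step 3: fire t3:  (P0=4, P1=4, P2=1, P3=3, P4=3, P5=3, P6=1, P7=4) → (P0=4, P1=4, P2=1, P3=5, P4=1, P5=3, P6=3, P7=5)
step 4: fire t5:  (P0=4, P1=4, P2=1, P3=5, P4=1, P5=3, P6=3, P7=5) → (P0=4, P1=4, P2=3, P3=4, P4=1, P5=1, P6=3, P7=5)
step 5: fire t0:  (P0=4, P1=4, P2=3, P3=4, P4=1, P5=1, P6=3, P7=5) → (P0=4, P1=4, P2=2, P3=1, P4=2, P5=1, P6=3, P7=5)

YES — reachable via ⟨t3, t2, t3, t5, t0⟩ (5 firings)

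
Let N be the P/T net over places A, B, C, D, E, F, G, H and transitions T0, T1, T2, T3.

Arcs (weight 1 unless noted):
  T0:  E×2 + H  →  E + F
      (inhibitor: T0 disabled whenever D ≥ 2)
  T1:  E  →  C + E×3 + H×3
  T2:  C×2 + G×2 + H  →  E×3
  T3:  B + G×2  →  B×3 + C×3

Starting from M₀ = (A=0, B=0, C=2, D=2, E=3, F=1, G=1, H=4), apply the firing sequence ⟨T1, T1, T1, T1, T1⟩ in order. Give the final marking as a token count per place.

step 1: fire T1:  (A=0, B=0, C=2, D=2, E=3, F=1, G=1, H=4) → (A=0, B=0, C=3, D=2, E=5, F=1, G=1, H=7)
step 2: fire T1:  (A=0, B=0, C=3, D=2, E=5, F=1, G=1, H=7) → (A=0, B=0, C=4, D=2, E=7, F=1, G=1, H=10)
step 3: fire T1:  (A=0, B=0, C=4, D=2, E=7, F=1, G=1, H=10) → (A=0, B=0, C=5, D=2, E=9, F=1, G=1, H=13)
step 4: fire T1:  (A=0, B=0, C=5, D=2, E=9, F=1, G=1, H=13) → (A=0, B=0, C=6, D=2, E=11, F=1, G=1, H=16)
step 5: fire T1:  (A=0, B=0, C=6, D=2, E=11, F=1, G=1, H=16) → (A=0, B=0, C=7, D=2, E=13, F=1, G=1, H=19)

(A=0, B=0, C=7, D=2, E=13, F=1, G=1, H=19)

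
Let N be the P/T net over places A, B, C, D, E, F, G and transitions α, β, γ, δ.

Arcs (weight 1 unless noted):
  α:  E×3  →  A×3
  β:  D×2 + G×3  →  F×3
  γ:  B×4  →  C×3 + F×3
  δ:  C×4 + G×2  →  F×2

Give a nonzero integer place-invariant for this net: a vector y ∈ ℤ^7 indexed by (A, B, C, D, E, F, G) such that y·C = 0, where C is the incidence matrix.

y = (A:1, B:0, C:0, D:0, E:1, F:0, G:0)

Incidence matrix C (rows=places, cols=transitions):
        α    β    γ    δ
    A   3    0    0    0
    B   0    0   -4    0
    C   0    0    3   -4
    D   0   -2    0    0
    E  -3    0    0    0
    F   0    3    3    2
    G   0   -3    0   -2

Candidate y = [1, 0, 0, 0, 1, 0, 0]; check y·C column-wise:
  col α: 1·3 + 1·-3 = 0
  col β: 1·0 + 0·-2 + 1·0 + 0·3 + 0·-3 = 0
  col γ: 1·0 + 0·-4 + 0·3 + 1·0 + 0·3 = 0
  col δ: 1·0 + 0·-4 + 1·0 + 0·2 + 0·-2 = 0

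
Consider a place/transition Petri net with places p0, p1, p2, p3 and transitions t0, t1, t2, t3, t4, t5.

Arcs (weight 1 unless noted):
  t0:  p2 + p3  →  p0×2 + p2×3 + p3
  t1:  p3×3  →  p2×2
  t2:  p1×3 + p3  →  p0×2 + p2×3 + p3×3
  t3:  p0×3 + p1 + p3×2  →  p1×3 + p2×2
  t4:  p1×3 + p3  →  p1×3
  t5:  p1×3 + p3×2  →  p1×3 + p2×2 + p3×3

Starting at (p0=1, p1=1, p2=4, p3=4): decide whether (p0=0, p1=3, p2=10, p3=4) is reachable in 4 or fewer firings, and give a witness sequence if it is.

NO — not reachable within 4 firings

depth 0: 1 marking
depth 1: 3 markings reached so far
depth 2: 6 markings reached so far
depth 3: 12 markings reached so far
depth 4: 25 markings reached so far
target is not among the 25 markings reachable within 4 steps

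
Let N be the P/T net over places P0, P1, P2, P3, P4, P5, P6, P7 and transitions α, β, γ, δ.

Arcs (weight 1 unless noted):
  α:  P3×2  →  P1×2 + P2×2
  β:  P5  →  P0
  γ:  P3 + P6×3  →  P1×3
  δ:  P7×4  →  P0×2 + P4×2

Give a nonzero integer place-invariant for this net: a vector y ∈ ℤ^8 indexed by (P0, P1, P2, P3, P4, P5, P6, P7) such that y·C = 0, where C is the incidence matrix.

y = (P0:0, P1:1, P2:2, P3:3, P4:0, P5:0, P6:0, P7:0)

Incidence matrix C (rows=places, cols=transitions):
        α    β    γ    δ
   P0   0    1    0    2
   P1   2    0    3    0
   P2   2    0    0    0
   P3  -2    0   -1    0
   P4   0    0    0    2
   P5   0   -1    0    0
   P6   0    0   -3    0
   P7   0    0    0   -4

Candidate y = [0, 1, 2, 3, 0, 0, 0, 0]; check y·C column-wise:
  col α: 1·2 + 2·2 + 3·-2 = 0
  col β: 0·1 + 1·0 + 2·0 + 3·0 + 0·-1 = 0
  col γ: 1·3 + 2·0 + 3·-1 + 0·-3 = 0
  col δ: 0·2 + 1·0 + 2·0 + 3·0 + 0·2 + 0·-4 = 0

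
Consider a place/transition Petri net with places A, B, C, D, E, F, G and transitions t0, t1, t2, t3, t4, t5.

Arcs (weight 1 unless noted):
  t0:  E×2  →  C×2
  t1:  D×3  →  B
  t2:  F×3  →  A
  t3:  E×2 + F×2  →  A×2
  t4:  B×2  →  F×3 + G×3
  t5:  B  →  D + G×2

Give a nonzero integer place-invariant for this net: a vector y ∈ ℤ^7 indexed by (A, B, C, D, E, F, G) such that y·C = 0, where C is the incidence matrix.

Incidence matrix C (rows=places, cols=transitions):
       t0   t1   t2   t3   t4   t5
    A   0    0    1    2    0    0
    B   0    1    0    0   -2   -1
    C   2    0    0    0    0    0
    D   0   -3    0    0    0    1
    E  -2    0    0   -2    0    0
    F   0    0   -3   -2    3    0
    G   0    0    0    0    3    2

Candidate y = [3, 3, 2, 1, 2, 1, 1]; check y·C column-wise:
  col t0: 3·0 + 3·0 + 2·2 + 1·0 + 2·-2 + 1·0 + 1·0 = 0
  col t1: 3·0 + 3·1 + 2·0 + 1·-3 + 2·0 + 1·0 + 1·0 = 0
  col t2: 3·1 + 3·0 + 2·0 + 1·0 + 2·0 + 1·-3 + 1·0 = 0
  col t3: 3·2 + 3·0 + 2·0 + 1·0 + 2·-2 + 1·-2 + 1·0 = 0
  col t4: 3·0 + 3·-2 + 2·0 + 1·0 + 2·0 + 1·3 + 1·3 = 0
  col t5: 3·0 + 3·-1 + 2·0 + 1·1 + 2·0 + 1·0 + 1·2 = 0

y = (A:3, B:3, C:2, D:1, E:2, F:1, G:1)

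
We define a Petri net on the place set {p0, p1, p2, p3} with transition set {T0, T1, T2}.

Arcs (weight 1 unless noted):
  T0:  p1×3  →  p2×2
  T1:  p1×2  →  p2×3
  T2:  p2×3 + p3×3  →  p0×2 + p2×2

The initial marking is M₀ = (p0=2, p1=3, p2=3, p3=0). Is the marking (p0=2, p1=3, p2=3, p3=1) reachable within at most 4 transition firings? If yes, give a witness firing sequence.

depth 0: 1 marking
depth 1: 3 markings reached so far
depth 2: 3 markings reached so far
(frontier empty at depth 2; search complete)
target is not among the 3 markings reachable within 4 steps

NO — not reachable within 4 firings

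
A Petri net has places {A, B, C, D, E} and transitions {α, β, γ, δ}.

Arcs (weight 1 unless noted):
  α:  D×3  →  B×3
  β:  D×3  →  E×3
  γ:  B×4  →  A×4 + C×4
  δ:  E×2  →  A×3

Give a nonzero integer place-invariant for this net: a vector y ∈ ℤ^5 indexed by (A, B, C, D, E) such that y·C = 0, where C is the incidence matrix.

y = (A:2, B:3, C:1, D:3, E:3)

Incidence matrix C (rows=places, cols=transitions):
        α    β    γ    δ
    A   0    0    4    3
    B   3    0   -4    0
    C   0    0    4    0
    D  -3   -3    0    0
    E   0    3    0   -2

Candidate y = [2, 3, 1, 3, 3]; check y·C column-wise:
  col α: 2·0 + 3·3 + 1·0 + 3·-3 + 3·0 = 0
  col β: 2·0 + 3·0 + 1·0 + 3·-3 + 3·3 = 0
  col γ: 2·4 + 3·-4 + 1·4 + 3·0 + 3·0 = 0
  col δ: 2·3 + 3·0 + 1·0 + 3·0 + 3·-2 = 0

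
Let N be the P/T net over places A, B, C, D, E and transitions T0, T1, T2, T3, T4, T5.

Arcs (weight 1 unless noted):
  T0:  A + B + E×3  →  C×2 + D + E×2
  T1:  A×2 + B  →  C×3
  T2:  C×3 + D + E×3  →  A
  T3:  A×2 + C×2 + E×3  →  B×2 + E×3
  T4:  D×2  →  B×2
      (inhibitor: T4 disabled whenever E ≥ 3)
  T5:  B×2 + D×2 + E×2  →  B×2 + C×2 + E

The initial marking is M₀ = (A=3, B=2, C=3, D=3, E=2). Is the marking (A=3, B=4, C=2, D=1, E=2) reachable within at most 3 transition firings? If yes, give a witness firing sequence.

depth 0: 1 marking
depth 1: 4 markings reached so far
depth 2: 6 markings reached so far
depth 3: 6 markings reached so far
(frontier empty at depth 3; search complete)
target is not among the 6 markings reachable within 3 steps

NO — not reachable within 3 firings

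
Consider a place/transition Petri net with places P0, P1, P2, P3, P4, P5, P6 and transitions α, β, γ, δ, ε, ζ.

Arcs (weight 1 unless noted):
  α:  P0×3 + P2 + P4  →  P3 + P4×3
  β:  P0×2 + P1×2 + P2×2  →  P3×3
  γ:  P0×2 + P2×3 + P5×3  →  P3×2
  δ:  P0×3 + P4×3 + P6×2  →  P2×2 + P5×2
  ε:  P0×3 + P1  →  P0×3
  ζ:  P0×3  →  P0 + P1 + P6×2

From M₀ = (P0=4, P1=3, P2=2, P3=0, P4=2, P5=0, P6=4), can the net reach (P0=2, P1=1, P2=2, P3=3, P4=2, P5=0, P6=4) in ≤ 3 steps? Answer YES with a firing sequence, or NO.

NO — not reachable within 3 firings

depth 0: 1 marking
depth 1: 5 markings reached so far
depth 2: 10 markings reached so far
depth 3: 14 markings reached so far
target is not among the 14 markings reachable within 3 steps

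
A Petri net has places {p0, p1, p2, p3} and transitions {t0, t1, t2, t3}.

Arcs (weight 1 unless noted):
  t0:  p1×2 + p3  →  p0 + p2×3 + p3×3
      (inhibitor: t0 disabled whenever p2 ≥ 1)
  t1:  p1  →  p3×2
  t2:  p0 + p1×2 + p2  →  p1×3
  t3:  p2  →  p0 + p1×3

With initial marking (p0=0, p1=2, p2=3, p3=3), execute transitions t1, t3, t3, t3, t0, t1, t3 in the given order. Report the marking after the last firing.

(p0=5, p1=10, p2=2, p3=9)

step 1: fire t1:  (p0=0, p1=2, p2=3, p3=3) → (p0=0, p1=1, p2=3, p3=5)
step 2: fire t3:  (p0=0, p1=1, p2=3, p3=5) → (p0=1, p1=4, p2=2, p3=5)
step 3: fire t3:  (p0=1, p1=4, p2=2, p3=5) → (p0=2, p1=7, p2=1, p3=5)
step 4: fire t3:  (p0=2, p1=7, p2=1, p3=5) → (p0=3, p1=10, p2=0, p3=5)
step 5: fire t0:  (p0=3, p1=10, p2=0, p3=5) → (p0=4, p1=8, p2=3, p3=7)
step 6: fire t1:  (p0=4, p1=8, p2=3, p3=7) → (p0=4, p1=7, p2=3, p3=9)
step 7: fire t3:  (p0=4, p1=7, p2=3, p3=9) → (p0=5, p1=10, p2=2, p3=9)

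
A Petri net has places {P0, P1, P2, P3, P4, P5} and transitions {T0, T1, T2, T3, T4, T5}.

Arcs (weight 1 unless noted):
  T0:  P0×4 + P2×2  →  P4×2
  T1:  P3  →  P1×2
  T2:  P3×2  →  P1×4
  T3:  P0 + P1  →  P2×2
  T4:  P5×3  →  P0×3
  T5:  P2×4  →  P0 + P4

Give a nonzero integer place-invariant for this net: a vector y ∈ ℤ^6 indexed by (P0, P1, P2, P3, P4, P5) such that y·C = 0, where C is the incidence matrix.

Incidence matrix C (rows=places, cols=transitions):
       T0   T1   T2   T3   T4   T5
   P0  -4    0    0   -1    3    1
   P1   0    2    4   -1    0    0
   P2  -2    0    0    2    0   -4
   P3   0   -1   -2    0    0    0
   P4   2    0    0    0    0    1
   P5   0    0    0    0   -3    0

Candidate y = [1, 1, 1, 2, 3, 1]; check y·C column-wise:
  col T0: 1·-4 + 1·0 + 1·-2 + 2·0 + 3·2 + 1·0 = 0
  col T1: 1·0 + 1·2 + 1·0 + 2·-1 + 3·0 + 1·0 = 0
  col T2: 1·0 + 1·4 + 1·0 + 2·-2 + 3·0 + 1·0 = 0
  col T3: 1·-1 + 1·-1 + 1·2 + 2·0 + 3·0 + 1·0 = 0
  col T4: 1·3 + 1·0 + 1·0 + 2·0 + 3·0 + 1·-3 = 0
  col T5: 1·1 + 1·0 + 1·-4 + 2·0 + 3·1 + 1·0 = 0

y = (P0:1, P1:1, P2:1, P3:2, P4:3, P5:1)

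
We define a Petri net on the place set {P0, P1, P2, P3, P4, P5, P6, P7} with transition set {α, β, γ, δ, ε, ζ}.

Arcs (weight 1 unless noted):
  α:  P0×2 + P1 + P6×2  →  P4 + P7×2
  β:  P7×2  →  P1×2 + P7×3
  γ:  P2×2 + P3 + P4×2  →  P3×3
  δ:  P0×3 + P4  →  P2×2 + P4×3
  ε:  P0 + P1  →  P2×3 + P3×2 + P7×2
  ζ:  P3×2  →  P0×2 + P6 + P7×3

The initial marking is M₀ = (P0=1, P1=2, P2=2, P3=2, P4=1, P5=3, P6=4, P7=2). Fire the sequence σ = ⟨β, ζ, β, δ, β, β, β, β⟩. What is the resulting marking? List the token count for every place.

step 1: fire β:  (P0=1, P1=2, P2=2, P3=2, P4=1, P5=3, P6=4, P7=2) → (P0=1, P1=4, P2=2, P3=2, P4=1, P5=3, P6=4, P7=3)
step 2: fire ζ:  (P0=1, P1=4, P2=2, P3=2, P4=1, P5=3, P6=4, P7=3) → (P0=3, P1=4, P2=2, P3=0, P4=1, P5=3, P6=5, P7=6)
step 3: fire β:  (P0=3, P1=4, P2=2, P3=0, P4=1, P5=3, P6=5, P7=6) → (P0=3, P1=6, P2=2, P3=0, P4=1, P5=3, P6=5, P7=7)
step 4: fire δ:  (P0=3, P1=6, P2=2, P3=0, P4=1, P5=3, P6=5, P7=7) → (P0=0, P1=6, P2=4, P3=0, P4=3, P5=3, P6=5, P7=7)
step 5: fire β:  (P0=0, P1=6, P2=4, P3=0, P4=3, P5=3, P6=5, P7=7) → (P0=0, P1=8, P2=4, P3=0, P4=3, P5=3, P6=5, P7=8)
step 6: fire β:  (P0=0, P1=8, P2=4, P3=0, P4=3, P5=3, P6=5, P7=8) → (P0=0, P1=10, P2=4, P3=0, P4=3, P5=3, P6=5, P7=9)
step 7: fire β:  (P0=0, P1=10, P2=4, P3=0, P4=3, P5=3, P6=5, P7=9) → (P0=0, P1=12, P2=4, P3=0, P4=3, P5=3, P6=5, P7=10)
step 8: fire β:  (P0=0, P1=12, P2=4, P3=0, P4=3, P5=3, P6=5, P7=10) → (P0=0, P1=14, P2=4, P3=0, P4=3, P5=3, P6=5, P7=11)

(P0=0, P1=14, P2=4, P3=0, P4=3, P5=3, P6=5, P7=11)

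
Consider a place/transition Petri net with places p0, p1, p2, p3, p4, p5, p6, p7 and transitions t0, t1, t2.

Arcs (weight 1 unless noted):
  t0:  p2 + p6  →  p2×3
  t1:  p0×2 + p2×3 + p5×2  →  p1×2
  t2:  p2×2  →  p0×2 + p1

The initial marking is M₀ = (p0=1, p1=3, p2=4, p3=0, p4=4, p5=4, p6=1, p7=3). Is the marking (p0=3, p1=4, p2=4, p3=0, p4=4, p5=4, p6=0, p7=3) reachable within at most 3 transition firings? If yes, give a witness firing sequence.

YES — reachable via ⟨t0, t2⟩ (2 firings)

step 1: fire t0:  (p0=1, p1=3, p2=4, p3=0, p4=4, p5=4, p6=1, p7=3) → (p0=1, p1=3, p2=6, p3=0, p4=4, p5=4, p6=0, p7=3)
step 2: fire t2:  (p0=1, p1=3, p2=6, p3=0, p4=4, p5=4, p6=0, p7=3) → (p0=3, p1=4, p2=4, p3=0, p4=4, p5=4, p6=0, p7=3)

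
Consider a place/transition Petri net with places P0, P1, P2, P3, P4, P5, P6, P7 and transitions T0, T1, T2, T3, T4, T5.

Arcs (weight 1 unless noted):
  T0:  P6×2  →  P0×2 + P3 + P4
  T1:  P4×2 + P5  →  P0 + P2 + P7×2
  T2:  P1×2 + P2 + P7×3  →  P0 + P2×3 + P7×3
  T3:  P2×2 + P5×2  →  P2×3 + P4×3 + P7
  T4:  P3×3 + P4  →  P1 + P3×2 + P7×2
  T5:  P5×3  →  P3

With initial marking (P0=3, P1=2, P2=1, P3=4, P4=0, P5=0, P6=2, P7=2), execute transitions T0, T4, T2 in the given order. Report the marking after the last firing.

step 1: fire T0:  (P0=3, P1=2, P2=1, P3=4, P4=0, P5=0, P6=2, P7=2) → (P0=5, P1=2, P2=1, P3=5, P4=1, P5=0, P6=0, P7=2)
step 2: fire T4:  (P0=5, P1=2, P2=1, P3=5, P4=1, P5=0, P6=0, P7=2) → (P0=5, P1=3, P2=1, P3=4, P4=0, P5=0, P6=0, P7=4)
step 3: fire T2:  (P0=5, P1=3, P2=1, P3=4, P4=0, P5=0, P6=0, P7=4) → (P0=6, P1=1, P2=3, P3=4, P4=0, P5=0, P6=0, P7=4)

(P0=6, P1=1, P2=3, P3=4, P4=0, P5=0, P6=0, P7=4)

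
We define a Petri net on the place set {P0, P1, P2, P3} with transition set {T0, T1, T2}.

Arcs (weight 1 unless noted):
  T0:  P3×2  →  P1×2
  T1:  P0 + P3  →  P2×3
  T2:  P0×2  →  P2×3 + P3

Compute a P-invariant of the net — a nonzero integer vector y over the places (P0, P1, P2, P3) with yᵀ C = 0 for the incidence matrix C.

Incidence matrix C (rows=places, cols=transitions):
       T0   T1   T2
   P0   0   -1   -2
   P1   2    0    0
   P2   0    3    3
   P3  -2   -1    1

Candidate y = [2, 1, 1, 1]; check y·C column-wise:
  col T0: 2·0 + 1·2 + 1·0 + 1·-2 = 0
  col T1: 2·-1 + 1·0 + 1·3 + 1·-1 = 0
  col T2: 2·-2 + 1·0 + 1·3 + 1·1 = 0

y = (P0:2, P1:1, P2:1, P3:1)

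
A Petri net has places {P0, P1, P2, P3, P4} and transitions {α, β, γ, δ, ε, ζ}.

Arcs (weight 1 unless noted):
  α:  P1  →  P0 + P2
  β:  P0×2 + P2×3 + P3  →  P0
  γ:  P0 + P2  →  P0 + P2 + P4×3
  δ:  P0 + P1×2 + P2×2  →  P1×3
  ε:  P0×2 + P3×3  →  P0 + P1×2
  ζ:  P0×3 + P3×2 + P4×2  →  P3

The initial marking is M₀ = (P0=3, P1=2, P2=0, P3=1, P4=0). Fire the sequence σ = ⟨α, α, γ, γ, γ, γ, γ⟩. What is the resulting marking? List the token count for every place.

(P0=5, P1=0, P2=2, P3=1, P4=15)

step 1: fire α:  (P0=3, P1=2, P2=0, P3=1, P4=0) → (P0=4, P1=1, P2=1, P3=1, P4=0)
step 2: fire α:  (P0=4, P1=1, P2=1, P3=1, P4=0) → (P0=5, P1=0, P2=2, P3=1, P4=0)
step 3: fire γ:  (P0=5, P1=0, P2=2, P3=1, P4=0) → (P0=5, P1=0, P2=2, P3=1, P4=3)
step 4: fire γ:  (P0=5, P1=0, P2=2, P3=1, P4=3) → (P0=5, P1=0, P2=2, P3=1, P4=6)
step 5: fire γ:  (P0=5, P1=0, P2=2, P3=1, P4=6) → (P0=5, P1=0, P2=2, P3=1, P4=9)
step 6: fire γ:  (P0=5, P1=0, P2=2, P3=1, P4=9) → (P0=5, P1=0, P2=2, P3=1, P4=12)
step 7: fire γ:  (P0=5, P1=0, P2=2, P3=1, P4=12) → (P0=5, P1=0, P2=2, P3=1, P4=15)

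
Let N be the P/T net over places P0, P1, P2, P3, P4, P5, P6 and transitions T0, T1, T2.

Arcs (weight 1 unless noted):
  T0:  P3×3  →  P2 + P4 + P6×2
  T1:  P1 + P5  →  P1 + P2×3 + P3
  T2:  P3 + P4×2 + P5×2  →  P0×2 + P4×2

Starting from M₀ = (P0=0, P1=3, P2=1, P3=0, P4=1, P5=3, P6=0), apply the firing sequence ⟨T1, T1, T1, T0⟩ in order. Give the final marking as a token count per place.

(P0=0, P1=3, P2=11, P3=0, P4=2, P5=0, P6=2)

step 1: fire T1:  (P0=0, P1=3, P2=1, P3=0, P4=1, P5=3, P6=0) → (P0=0, P1=3, P2=4, P3=1, P4=1, P5=2, P6=0)
step 2: fire T1:  (P0=0, P1=3, P2=4, P3=1, P4=1, P5=2, P6=0) → (P0=0, P1=3, P2=7, P3=2, P4=1, P5=1, P6=0)
step 3: fire T1:  (P0=0, P1=3, P2=7, P3=2, P4=1, P5=1, P6=0) → (P0=0, P1=3, P2=10, P3=3, P4=1, P5=0, P6=0)
step 4: fire T0:  (P0=0, P1=3, P2=10, P3=3, P4=1, P5=0, P6=0) → (P0=0, P1=3, P2=11, P3=0, P4=2, P5=0, P6=2)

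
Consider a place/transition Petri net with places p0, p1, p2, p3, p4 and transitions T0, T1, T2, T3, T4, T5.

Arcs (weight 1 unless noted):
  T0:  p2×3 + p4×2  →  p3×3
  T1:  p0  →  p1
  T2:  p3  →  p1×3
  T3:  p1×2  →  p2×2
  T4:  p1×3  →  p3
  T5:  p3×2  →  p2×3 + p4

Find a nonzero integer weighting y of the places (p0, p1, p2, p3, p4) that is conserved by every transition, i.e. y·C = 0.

y = (p0:1, p1:1, p2:1, p3:3, p4:3)

Incidence matrix C (rows=places, cols=transitions):
       T0   T1   T2   T3   T4   T5
   p0   0   -1    0    0    0    0
   p1   0    1    3   -2   -3    0
   p2  -3    0    0    2    0    3
   p3   3    0   -1    0    1   -2
   p4  -2    0    0    0    0    1

Candidate y = [1, 1, 1, 3, 3]; check y·C column-wise:
  col T0: 1·0 + 1·0 + 1·-3 + 3·3 + 3·-2 = 0
  col T1: 1·-1 + 1·1 + 1·0 + 3·0 + 3·0 = 0
  col T2: 1·0 + 1·3 + 1·0 + 3·-1 + 3·0 = 0
  col T3: 1·0 + 1·-2 + 1·2 + 3·0 + 3·0 = 0
  col T4: 1·0 + 1·-3 + 1·0 + 3·1 + 3·0 = 0
  col T5: 1·0 + 1·0 + 1·3 + 3·-2 + 3·1 = 0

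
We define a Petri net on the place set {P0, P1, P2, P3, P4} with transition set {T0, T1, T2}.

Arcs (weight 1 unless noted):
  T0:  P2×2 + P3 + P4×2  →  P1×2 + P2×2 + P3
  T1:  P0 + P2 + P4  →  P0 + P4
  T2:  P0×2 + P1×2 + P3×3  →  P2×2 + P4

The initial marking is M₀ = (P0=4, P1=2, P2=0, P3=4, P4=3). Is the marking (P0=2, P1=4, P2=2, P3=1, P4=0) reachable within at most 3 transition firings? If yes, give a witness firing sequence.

YES — reachable via ⟨T2, T0, T0⟩ (3 firings)

step 1: fire T2:  (P0=4, P1=2, P2=0, P3=4, P4=3) → (P0=2, P1=0, P2=2, P3=1, P4=4)
step 2: fire T0:  (P0=2, P1=0, P2=2, P3=1, P4=4) → (P0=2, P1=2, P2=2, P3=1, P4=2)
step 3: fire T0:  (P0=2, P1=2, P2=2, P3=1, P4=2) → (P0=2, P1=4, P2=2, P3=1, P4=0)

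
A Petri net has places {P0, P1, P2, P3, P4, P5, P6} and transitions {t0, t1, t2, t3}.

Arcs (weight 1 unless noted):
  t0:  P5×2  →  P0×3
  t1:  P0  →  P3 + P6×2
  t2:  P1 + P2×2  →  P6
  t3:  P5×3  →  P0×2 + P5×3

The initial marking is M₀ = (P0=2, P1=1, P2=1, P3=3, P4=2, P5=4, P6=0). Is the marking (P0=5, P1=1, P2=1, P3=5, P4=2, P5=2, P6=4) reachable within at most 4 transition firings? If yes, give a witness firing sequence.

YES — reachable via ⟨t1, t1, t3, t0⟩ (4 firings)

step 1: fire t1:  (P0=2, P1=1, P2=1, P3=3, P4=2, P5=4, P6=0) → (P0=1, P1=1, P2=1, P3=4, P4=2, P5=4, P6=2)
step 2: fire t1:  (P0=1, P1=1, P2=1, P3=4, P4=2, P5=4, P6=2) → (P0=0, P1=1, P2=1, P3=5, P4=2, P5=4, P6=4)
step 3: fire t3:  (P0=0, P1=1, P2=1, P3=5, P4=2, P5=4, P6=4) → (P0=2, P1=1, P2=1, P3=5, P4=2, P5=4, P6=4)
step 4: fire t0:  (P0=2, P1=1, P2=1, P3=5, P4=2, P5=4, P6=4) → (P0=5, P1=1, P2=1, P3=5, P4=2, P5=2, P6=4)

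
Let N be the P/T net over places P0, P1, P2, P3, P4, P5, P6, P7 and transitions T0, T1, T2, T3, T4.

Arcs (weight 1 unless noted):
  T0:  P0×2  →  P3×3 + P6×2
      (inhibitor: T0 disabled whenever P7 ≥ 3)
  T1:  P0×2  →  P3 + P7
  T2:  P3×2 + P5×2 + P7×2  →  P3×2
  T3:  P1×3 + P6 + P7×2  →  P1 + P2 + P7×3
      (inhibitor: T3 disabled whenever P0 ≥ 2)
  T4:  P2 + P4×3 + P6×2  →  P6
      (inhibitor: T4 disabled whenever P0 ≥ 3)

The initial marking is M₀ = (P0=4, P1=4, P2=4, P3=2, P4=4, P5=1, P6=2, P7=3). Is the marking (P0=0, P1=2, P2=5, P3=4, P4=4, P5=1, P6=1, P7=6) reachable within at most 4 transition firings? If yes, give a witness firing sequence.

step 1: fire T1:  (P0=4, P1=4, P2=4, P3=2, P4=4, P5=1, P6=2, P7=3) → (P0=2, P1=4, P2=4, P3=3, P4=4, P5=1, P6=2, P7=4)
step 2: fire T1:  (P0=2, P1=4, P2=4, P3=3, P4=4, P5=1, P6=2, P7=4) → (P0=0, P1=4, P2=4, P3=4, P4=4, P5=1, P6=2, P7=5)
step 3: fire T3:  (P0=0, P1=4, P2=4, P3=4, P4=4, P5=1, P6=2, P7=5) → (P0=0, P1=2, P2=5, P3=4, P4=4, P5=1, P6=1, P7=6)

YES — reachable via ⟨T1, T1, T3⟩ (3 firings)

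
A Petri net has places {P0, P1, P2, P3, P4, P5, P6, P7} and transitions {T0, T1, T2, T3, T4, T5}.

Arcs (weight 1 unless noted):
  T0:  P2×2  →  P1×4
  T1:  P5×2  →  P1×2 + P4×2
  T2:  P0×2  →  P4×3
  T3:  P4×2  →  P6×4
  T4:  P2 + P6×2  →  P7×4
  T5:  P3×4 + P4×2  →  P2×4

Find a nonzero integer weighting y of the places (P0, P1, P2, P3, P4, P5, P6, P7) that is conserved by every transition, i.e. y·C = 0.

Incidence matrix C (rows=places, cols=transitions):
       T0   T1   T2   T3   T4   T5
   P0   0    0   -2    0    0    0
   P1   4    2    0    0    0    0
   P2  -2    0    0    0   -1    4
   P3   0    0    0    0    0   -4
   P4   0    2    3   -2    0   -2
   P5   0   -2    0    0    0    0
   P6   0    0    0    4   -2    0
   P7   0    0    0    0    4    0

Candidate y = [3, -1, -2, -3, 2, 1, 1, 0]; check y·C column-wise:
  col T0: 3·0 + -1·4 + -2·-2 + -3·0 + 2·0 + 1·0 + 1·0 = 0
  col T1: 3·0 + -1·2 + -2·0 + -3·0 + 2·2 + 1·-2 + 1·0 = 0
  col T2: 3·-2 + -1·0 + -2·0 + -3·0 + 2·3 + 1·0 + 1·0 = 0
  col T3: 3·0 + -1·0 + -2·0 + -3·0 + 2·-2 + 1·0 + 1·4 = 0
  col T4: 3·0 + -1·0 + -2·-1 + -3·0 + 2·0 + 1·0 + 1·-2 + 0·4 = 0
  col T5: 3·0 + -1·0 + -2·4 + -3·-4 + 2·-2 + 1·0 + 1·0 = 0

y = (P0:3, P1:-1, P2:-2, P3:-3, P4:2, P5:1, P6:1, P7:0)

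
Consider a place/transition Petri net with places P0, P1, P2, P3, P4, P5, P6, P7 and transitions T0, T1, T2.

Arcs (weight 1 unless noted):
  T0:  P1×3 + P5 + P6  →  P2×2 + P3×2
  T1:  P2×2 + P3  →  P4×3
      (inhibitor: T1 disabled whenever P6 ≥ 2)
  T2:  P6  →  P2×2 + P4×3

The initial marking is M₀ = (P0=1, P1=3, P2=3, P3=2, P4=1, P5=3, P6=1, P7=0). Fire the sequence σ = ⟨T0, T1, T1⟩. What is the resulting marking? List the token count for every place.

(P0=1, P1=0, P2=1, P3=2, P4=7, P5=2, P6=0, P7=0)

step 1: fire T0:  (P0=1, P1=3, P2=3, P3=2, P4=1, P5=3, P6=1, P7=0) → (P0=1, P1=0, P2=5, P3=4, P4=1, P5=2, P6=0, P7=0)
step 2: fire T1:  (P0=1, P1=0, P2=5, P3=4, P4=1, P5=2, P6=0, P7=0) → (P0=1, P1=0, P2=3, P3=3, P4=4, P5=2, P6=0, P7=0)
step 3: fire T1:  (P0=1, P1=0, P2=3, P3=3, P4=4, P5=2, P6=0, P7=0) → (P0=1, P1=0, P2=1, P3=2, P4=7, P5=2, P6=0, P7=0)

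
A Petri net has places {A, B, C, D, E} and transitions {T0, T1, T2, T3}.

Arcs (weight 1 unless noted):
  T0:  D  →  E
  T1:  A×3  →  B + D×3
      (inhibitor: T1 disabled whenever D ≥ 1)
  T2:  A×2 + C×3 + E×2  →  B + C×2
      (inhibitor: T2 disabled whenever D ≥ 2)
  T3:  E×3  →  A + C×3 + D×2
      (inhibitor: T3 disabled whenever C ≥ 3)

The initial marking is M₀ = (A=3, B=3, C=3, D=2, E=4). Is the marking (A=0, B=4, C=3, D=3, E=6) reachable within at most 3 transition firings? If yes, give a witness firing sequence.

YES — reachable via ⟨T0, T0, T1⟩ (3 firings)

step 1: fire T0:  (A=3, B=3, C=3, D=2, E=4) → (A=3, B=3, C=3, D=1, E=5)
step 2: fire T0:  (A=3, B=3, C=3, D=1, E=5) → (A=3, B=3, C=3, D=0, E=6)
step 3: fire T1:  (A=3, B=3, C=3, D=0, E=6) → (A=0, B=4, C=3, D=3, E=6)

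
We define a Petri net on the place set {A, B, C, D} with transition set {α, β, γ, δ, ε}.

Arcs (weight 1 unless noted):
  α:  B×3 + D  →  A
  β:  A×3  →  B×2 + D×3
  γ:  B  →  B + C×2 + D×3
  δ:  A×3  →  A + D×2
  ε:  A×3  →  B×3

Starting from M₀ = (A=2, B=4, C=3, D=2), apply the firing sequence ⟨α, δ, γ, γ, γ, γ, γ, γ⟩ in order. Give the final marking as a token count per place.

(A=1, B=1, C=15, D=21)

step 1: fire α:  (A=2, B=4, C=3, D=2) → (A=3, B=1, C=3, D=1)
step 2: fire δ:  (A=3, B=1, C=3, D=1) → (A=1, B=1, C=3, D=3)
step 3: fire γ:  (A=1, B=1, C=3, D=3) → (A=1, B=1, C=5, D=6)
step 4: fire γ:  (A=1, B=1, C=5, D=6) → (A=1, B=1, C=7, D=9)
step 5: fire γ:  (A=1, B=1, C=7, D=9) → (A=1, B=1, C=9, D=12)
step 6: fire γ:  (A=1, B=1, C=9, D=12) → (A=1, B=1, C=11, D=15)
step 7: fire γ:  (A=1, B=1, C=11, D=15) → (A=1, B=1, C=13, D=18)
step 8: fire γ:  (A=1, B=1, C=13, D=18) → (A=1, B=1, C=15, D=21)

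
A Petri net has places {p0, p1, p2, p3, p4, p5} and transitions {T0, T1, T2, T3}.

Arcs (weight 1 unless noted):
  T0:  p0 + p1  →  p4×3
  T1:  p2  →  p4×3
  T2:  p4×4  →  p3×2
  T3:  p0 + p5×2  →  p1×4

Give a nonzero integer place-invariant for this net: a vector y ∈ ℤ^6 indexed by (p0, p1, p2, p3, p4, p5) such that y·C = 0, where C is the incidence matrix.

Incidence matrix C (rows=places, cols=transitions):
       T0   T1   T2   T3
   p0  -1    0    0   -1
   p1  -1    0    0    4
   p2   0   -1    0    0
   p3   0    0    2    0
   p4   3    3   -4    0
   p5   0    0    0   -2

Candidate y = [12, 3, 15, 10, 5, 0]; check y·C column-wise:
  col T0: 12·-1 + 3·-1 + 15·0 + 10·0 + 5·3 = 0
  col T1: 12·0 + 3·0 + 15·-1 + 10·0 + 5·3 = 0
  col T2: 12·0 + 3·0 + 15·0 + 10·2 + 5·-4 = 0
  col T3: 12·-1 + 3·4 + 15·0 + 10·0 + 5·0 + 0·-2 = 0

y = (p0:12, p1:3, p2:15, p3:10, p4:5, p5:0)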